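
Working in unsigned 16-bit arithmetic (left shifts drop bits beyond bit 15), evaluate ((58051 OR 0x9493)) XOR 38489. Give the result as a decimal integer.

24714

58051 = 1110001011000011
0x9493 = 1001010010010011
→ OR → 1111011011010011 = 63187
38489 = 1001011001011001
→ XOR → 0110000010001010 = 24714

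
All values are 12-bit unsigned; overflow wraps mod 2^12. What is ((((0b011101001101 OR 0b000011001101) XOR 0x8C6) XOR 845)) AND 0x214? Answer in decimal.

4

0b011101001101 = 011101001101
0b000011001101 = 000011001101
→ OR → 011111001101 = 1997
0x8C6 = 100011000110
→ XOR → 111100001011 = 3851
845 = 001101001101
→ XOR → 110001000110 = 3142
0x214 = 001000010100
→ AND → 000000000100 = 4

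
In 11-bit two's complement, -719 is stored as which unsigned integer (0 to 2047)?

719 in 11 bits: 01011001111
Invert: 10100110000
Add 1:  10100110001 = 1329
(Check: 2^11 - 719 = 2048 - 719 = 1329.)

1329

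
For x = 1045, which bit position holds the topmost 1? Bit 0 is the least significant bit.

10

1045 = 10000010101
The topmost 1 is at position 10 (since 2^10 = 1024 ≤ 1045 < 2048).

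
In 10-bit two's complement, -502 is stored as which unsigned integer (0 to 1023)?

522

502 in 10 bits: 0111110110
Invert: 1000001001
Add 1:  1000001010 = 522
(Check: 2^10 - 502 = 1024 - 502 = 522.)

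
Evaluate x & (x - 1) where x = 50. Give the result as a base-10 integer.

x = 110010 = 50
x - 1 = 110001
AND   = 110000 = 48
(x & (x - 1) clears the lowest set bit of x.)

48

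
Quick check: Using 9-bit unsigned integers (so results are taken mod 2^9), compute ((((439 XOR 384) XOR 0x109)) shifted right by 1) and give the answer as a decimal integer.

159

439 = 110110111
384 = 110000000
→ XOR → 000110111 = 55
0x109 = 100001001
→ XOR → 100111110 = 318
→ shifted right by 1 → 010011111 = 159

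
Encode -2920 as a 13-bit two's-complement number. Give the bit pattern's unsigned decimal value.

2920 in 13 bits: 0101101101000
Invert: 1010010010111
Add 1:  1010010011000 = 5272
(Check: 2^13 - 2920 = 8192 - 2920 = 5272.)

5272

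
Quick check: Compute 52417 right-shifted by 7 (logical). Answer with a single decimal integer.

409

52417 = 1100110011000001
shift right by 7 → 0000000110011001 = 409
(equivalently, floor(52417 / 128))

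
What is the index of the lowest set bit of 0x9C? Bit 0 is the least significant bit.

2

0x9C = 10011100
Trailing zeros: 2, so the lowest set bit is bit 2 (value 4).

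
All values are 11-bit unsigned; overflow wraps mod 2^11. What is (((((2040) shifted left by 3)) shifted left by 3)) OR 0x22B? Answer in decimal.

2040 = 11111111000
→ shifted left by 3 (mod 2^11) → 11111000000 = 1984
→ shifted left by 3 (mod 2^11) → 11000000000 = 1536
0x22B = 01000101011
→ OR → 11000101011 = 1579

1579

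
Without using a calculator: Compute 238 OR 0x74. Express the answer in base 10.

254

238 = 11101110
0x74 = 01110100
 OR → 11111110 = 254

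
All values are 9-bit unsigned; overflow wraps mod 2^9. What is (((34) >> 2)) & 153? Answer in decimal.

8

34 = 000100010
→ >> 2 → 000001000 = 8
153 = 010011001
→ & → 000001000 = 8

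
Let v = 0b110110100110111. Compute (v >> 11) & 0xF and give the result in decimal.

13

v = 110110100110111
Shift right by 11: 1101
Mask low 4 bits: 1101 = 13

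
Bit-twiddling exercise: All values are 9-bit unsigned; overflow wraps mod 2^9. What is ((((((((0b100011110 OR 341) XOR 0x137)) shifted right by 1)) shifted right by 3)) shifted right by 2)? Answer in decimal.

0b100011110 = 100011110
341 = 101010101
→ OR → 101011111 = 351
0x137 = 100110111
→ XOR → 001101000 = 104
→ shifted right by 1 → 000110100 = 52
→ shifted right by 3 → 000000110 = 6
→ shifted right by 2 → 000000001 = 1

1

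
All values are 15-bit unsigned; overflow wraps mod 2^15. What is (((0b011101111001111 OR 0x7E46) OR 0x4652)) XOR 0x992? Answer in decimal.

0b011101111001111 = 011101111001111
0x7E46 = 111111001000110
→ OR → 111111111001111 = 32719
0x4652 = 100011001010010
→ OR → 111111111011111 = 32735
0x992 = 000100110010010
→ XOR → 111011001001101 = 30285

30285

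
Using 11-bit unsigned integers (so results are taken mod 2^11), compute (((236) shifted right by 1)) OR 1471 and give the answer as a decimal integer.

236 = 00011101100
→ shifted right by 1 → 00001110110 = 118
1471 = 10110111111
→ OR → 10111111111 = 1535

1535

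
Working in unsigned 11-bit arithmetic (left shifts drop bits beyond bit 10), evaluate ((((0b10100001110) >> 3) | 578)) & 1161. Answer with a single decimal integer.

129

0b10100001110 = 10100001110
→ >> 3 → 00010100001 = 161
578 = 01001000010
→ | → 01011100011 = 739
1161 = 10010001001
→ & → 00010000001 = 129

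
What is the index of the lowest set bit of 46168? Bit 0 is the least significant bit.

3

46168 = 1011010001011000
Trailing zeros: 3, so the lowest set bit is bit 3 (value 8).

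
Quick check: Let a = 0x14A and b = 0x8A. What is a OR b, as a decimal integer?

458

0x14A = 101001010
0x8A = 010001010
 OR → 111001010 = 458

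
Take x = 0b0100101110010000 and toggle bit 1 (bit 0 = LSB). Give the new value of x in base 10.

19346

x = 0100101110010000
bit 1 is currently 0; toggle it via x ^ (1 << 1) = x ^ 2
→ 0100101110010010 = 19346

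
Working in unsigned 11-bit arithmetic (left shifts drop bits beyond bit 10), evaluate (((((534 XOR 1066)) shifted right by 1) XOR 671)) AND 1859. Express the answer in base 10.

534 = 01000010110
1066 = 10000101010
→ XOR → 11000111100 = 1596
→ shifted right by 1 → 01100011110 = 798
671 = 01010011111
→ XOR → 00110000001 = 385
1859 = 11101000011
→ AND → 00100000001 = 257

257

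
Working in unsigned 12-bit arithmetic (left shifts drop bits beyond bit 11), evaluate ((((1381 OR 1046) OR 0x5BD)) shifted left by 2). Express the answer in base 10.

1381 = 010101100101
1046 = 010000010110
→ OR → 010101110111 = 1399
0x5BD = 010110111101
→ OR → 010111111111 = 1535
→ shifted left by 2 (mod 2^12) → 011111111100 = 2044

2044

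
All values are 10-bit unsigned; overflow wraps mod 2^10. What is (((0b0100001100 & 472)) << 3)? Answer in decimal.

64

0b0100001100 = 0100001100
472 = 0111011000
→ & → 0100001000 = 264
→ << 3 (mod 2^10) → 0001000000 = 64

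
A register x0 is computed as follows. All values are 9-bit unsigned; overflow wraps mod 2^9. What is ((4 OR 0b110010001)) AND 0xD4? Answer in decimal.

148

4 = 000000100
0b110010001 = 110010001
→ OR → 110010101 = 405
0xD4 = 011010100
→ AND → 010010100 = 148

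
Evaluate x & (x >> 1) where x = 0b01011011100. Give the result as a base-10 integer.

76

x = 1011011100 = 732
x>>1 = 0101101110
AND  = 0001001100 = 76
(x & (x >> 1) has a 1 wherever x has two consecutive 1 bits.)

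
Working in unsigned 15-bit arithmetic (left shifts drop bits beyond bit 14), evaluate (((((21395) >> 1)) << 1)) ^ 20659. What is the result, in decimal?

21395 = 101001110010011
→ >> 1 → 010100111001001 = 10697
→ << 1 (mod 2^15) → 101001110010010 = 21394
20659 = 101000010110011
→ ^ → 000001100100001 = 801

801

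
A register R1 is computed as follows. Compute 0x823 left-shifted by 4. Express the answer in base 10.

0x823 = 0000100000100011
shift left by 4 → 1000001000110000 = 33328
(equivalently, 2083 × 2^4 = 2083 × 16)

33328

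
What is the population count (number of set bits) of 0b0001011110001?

6

n = 1011110001
Count the 1s: 1 + 1 + 1 + 1 + 1 + 1 = 6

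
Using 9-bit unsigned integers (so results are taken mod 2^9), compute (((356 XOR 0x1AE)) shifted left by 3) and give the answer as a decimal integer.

80

356 = 101100100
0x1AE = 110101110
→ XOR → 011001010 = 202
→ shifted left by 3 (mod 2^9) → 001010000 = 80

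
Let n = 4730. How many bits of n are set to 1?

4730 = 1001001111010
Count the 1s: 1 + 1 + 1 + 1 + 1 + 1 + 1 = 7

7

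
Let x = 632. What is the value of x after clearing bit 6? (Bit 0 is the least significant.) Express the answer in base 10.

568

x = 01001111000
bit 6 is currently 1; clear it via x & ~(1 << 6) = x & ~64
→ 01000111000 = 568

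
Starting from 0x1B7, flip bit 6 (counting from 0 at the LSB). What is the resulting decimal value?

503

x = 0000110110111
bit 6 is currently 0; toggle it via x ^ (1 << 6) = x ^ 64
→ 0000111110111 = 503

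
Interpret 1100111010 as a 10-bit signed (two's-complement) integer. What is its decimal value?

pattern = 1100111010 (MSB is 1 ⇒ negative)
Invert: 0011000101, add 1 → 0011000110 = 198, so the value is -198.
(Equivalently: 826 - 2^10 = 826 - 1024 = -198.)

-198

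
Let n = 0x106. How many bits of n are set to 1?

0x106 = 100000110
Count the 1s: 1 + 1 + 1 = 3

3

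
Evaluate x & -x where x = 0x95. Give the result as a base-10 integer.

1

x = 10010101 = 149
-x (two's complement) = …01101011
AND   = 00000001 = 1
(x & -x isolates the lowest set bit of x.)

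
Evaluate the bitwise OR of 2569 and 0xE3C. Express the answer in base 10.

2569 = 101000001001
0xE3C = 111000111100
 OR → 111000111101 = 3645

3645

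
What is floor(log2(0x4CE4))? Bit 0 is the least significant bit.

14

0x4CE4 = 100110011100100
The topmost 1 is at position 14 (since 2^14 = 16384 ≤ 19684 < 32768).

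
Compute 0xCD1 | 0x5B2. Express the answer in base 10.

0xCD1 = 110011010001
0x5B2 = 010110110010
 OR → 110111110011 = 3571

3571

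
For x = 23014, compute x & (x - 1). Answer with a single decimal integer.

x = 101100111100110 = 23014
x - 1 = 101100111100101
AND   = 101100111100100 = 23012
(x & (x - 1) clears the lowest set bit of x.)

23012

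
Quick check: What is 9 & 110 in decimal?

9 = 0001001
110 = 1101110
AND → 0001000 = 8

8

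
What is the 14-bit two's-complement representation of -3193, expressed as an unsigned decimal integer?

13191

3193 in 14 bits: 00110001111001
Invert: 11001110000110
Add 1:  11001110000111 = 13191
(Check: 2^14 - 3193 = 16384 - 3193 = 13191.)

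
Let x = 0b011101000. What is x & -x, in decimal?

8

x = 11101000 = 232
-x (two's complement) = …00011000
AND   = 00001000 = 8
(x & -x isolates the lowest set bit of x.)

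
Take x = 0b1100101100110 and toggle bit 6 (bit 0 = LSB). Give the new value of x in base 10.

x = 1100101100110
bit 6 is currently 1; toggle it via x ^ (1 << 6) = x ^ 64
→ 1100100100110 = 6438

6438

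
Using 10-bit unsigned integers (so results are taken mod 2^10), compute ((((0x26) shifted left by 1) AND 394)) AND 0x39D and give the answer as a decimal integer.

0x26 = 0000100110
→ shifted left by 1 (mod 2^10) → 0001001100 = 76
394 = 0110001010
→ AND → 0000001000 = 8
0x39D = 1110011101
→ AND → 0000001000 = 8

8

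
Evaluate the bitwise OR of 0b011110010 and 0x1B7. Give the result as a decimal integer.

a = 011110010
0x1B7 = 110110111
 OR → 111110111 = 503

503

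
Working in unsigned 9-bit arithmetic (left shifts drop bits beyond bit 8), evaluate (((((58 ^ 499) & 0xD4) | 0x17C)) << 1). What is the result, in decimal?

504

58 = 000111010
499 = 111110011
→ ^ → 111001001 = 457
0xD4 = 011010100
→ & → 011000000 = 192
0x17C = 101111100
→ | → 111111100 = 508
→ << 1 (mod 2^9) → 111111000 = 504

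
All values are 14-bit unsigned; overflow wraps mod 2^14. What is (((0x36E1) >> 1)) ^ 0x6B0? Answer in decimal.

0x36E1 = 11011011100001
→ >> 1 → 01101101110000 = 7024
0x6B0 = 00011010110000
→ ^ → 01110111000000 = 7616

7616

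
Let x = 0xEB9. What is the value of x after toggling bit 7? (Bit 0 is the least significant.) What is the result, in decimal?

x = 0111010111001
bit 7 is currently 1; toggle it via x ^ (1 << 7) = x ^ 128
→ 0111000111001 = 3641

3641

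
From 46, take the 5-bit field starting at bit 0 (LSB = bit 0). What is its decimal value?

14

v = 000101110
Shift right by 0: 000101110
Mask low 5 bits: 01110 = 14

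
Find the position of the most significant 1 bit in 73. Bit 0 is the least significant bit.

6

73 = 1001001
The topmost 1 is at position 6 (since 2^6 = 64 ≤ 73 < 128).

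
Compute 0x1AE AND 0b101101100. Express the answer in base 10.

300

0x1AE = 110101110
b = 101101100
AND → 100101100 = 300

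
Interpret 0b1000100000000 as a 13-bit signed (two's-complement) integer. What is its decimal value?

pattern = 1000100000000 (MSB is 1 ⇒ negative)
Invert: 0111011111111, add 1 → 0111100000000 = 3840, so the value is -3840.
(Equivalently: 4352 - 2^13 = 4352 - 8192 = -3840.)

-3840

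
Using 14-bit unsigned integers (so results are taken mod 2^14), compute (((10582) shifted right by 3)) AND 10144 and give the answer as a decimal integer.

10582 = 10100101010110
→ shifted right by 3 → 00010100101010 = 1322
10144 = 10011110100000
→ AND → 00010100100000 = 1312

1312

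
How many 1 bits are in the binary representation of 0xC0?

0xC0 = 11000000
Count the 1s: 1 + 1 = 2

2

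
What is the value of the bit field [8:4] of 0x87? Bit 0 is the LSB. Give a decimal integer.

v = 0010000111
Shift right by 4: 001000
Mask low 5 bits: 01000 = 8

8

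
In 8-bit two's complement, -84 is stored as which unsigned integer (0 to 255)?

172

84 in 8 bits: 01010100
Invert: 10101011
Add 1:  10101100 = 172
(Check: 2^8 - 84 = 256 - 84 = 172.)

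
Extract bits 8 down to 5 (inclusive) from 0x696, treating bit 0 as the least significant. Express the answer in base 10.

v = 0011010010110
Shift right by 5: 00110100
Mask low 4 bits: 0100 = 4

4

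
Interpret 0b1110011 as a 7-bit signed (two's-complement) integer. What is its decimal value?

-13

pattern = 1110011 (MSB is 1 ⇒ negative)
Invert: 0001100, add 1 → 0001101 = 13, so the value is -13.
(Equivalently: 115 - 2^7 = 115 - 128 = -13.)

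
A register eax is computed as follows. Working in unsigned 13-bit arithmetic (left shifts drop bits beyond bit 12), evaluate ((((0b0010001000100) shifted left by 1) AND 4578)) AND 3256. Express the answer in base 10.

0b0010001000100 = 0010001000100
→ shifted left by 1 (mod 2^13) → 0100010001000 = 2184
4578 = 1000111100010
→ AND → 0000010000000 = 128
3256 = 0110010111000
→ AND → 0000010000000 = 128

128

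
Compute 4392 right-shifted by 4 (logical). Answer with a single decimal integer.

274

4392 = 1000100101000
shift right by 4 → 0000100010010 = 274
(equivalently, floor(4392 / 16))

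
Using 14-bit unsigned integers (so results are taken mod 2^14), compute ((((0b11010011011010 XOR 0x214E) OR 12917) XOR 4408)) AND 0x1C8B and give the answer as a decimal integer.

1161

0b11010011011010 = 11010011011010
0x214E = 10000101001110
→ XOR → 01010110010100 = 5524
12917 = 11001001110101
→ OR → 11011111110101 = 14325
4408 = 01000100111000
→ XOR → 10011011001101 = 9933
0x1C8B = 01110010001011
→ AND → 00010010001001 = 1161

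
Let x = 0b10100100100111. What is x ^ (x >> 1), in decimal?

15796

x = 10100100100111 = 10535
x>>1 = 01010010010011
XOR  = 11110110110100 = 15796
(x ^ (x >> 1) gives the standard binary-reflected Gray code of x.)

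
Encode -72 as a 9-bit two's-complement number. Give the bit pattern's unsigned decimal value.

72 in 9 bits: 001001000
Invert: 110110111
Add 1:  110111000 = 440
(Check: 2^9 - 72 = 512 - 72 = 440.)

440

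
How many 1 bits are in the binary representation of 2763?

2763 = 101011001011
Count the 1s: 1 + 1 + 1 + 1 + 1 + 1 + 1 = 7

7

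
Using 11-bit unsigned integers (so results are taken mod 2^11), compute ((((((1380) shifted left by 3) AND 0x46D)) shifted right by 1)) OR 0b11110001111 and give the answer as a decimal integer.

1951

1380 = 10101100100
→ shifted left by 3 (mod 2^11) → 01100100000 = 800
0x46D = 10001101101
→ AND → 00000100000 = 32
→ shifted right by 1 → 00000010000 = 16
0b11110001111 = 11110001111
→ OR → 11110011111 = 1951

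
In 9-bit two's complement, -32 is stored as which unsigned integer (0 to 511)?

480

32 in 9 bits: 000100000
Invert: 111011111
Add 1:  111100000 = 480
(Check: 2^9 - 32 = 512 - 32 = 480.)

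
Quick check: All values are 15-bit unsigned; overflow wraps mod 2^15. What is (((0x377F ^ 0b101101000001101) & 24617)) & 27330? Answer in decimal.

0x377F = 011011101111111
0b101101000001101 = 101101000001101
→ ^ → 110110101110010 = 28018
24617 = 110000000101001
→ & → 110000000100000 = 24608
27330 = 110101011000010
→ & → 110000000000000 = 24576

24576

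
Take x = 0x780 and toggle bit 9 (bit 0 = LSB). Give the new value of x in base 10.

1408

x = 11110000000
bit 9 is currently 1; toggle it via x ^ (1 << 9) = x ^ 512
→ 10110000000 = 1408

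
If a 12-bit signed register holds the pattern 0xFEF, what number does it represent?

pattern = 111111101111 (MSB is 1 ⇒ negative)
Invert: 000000010000, add 1 → 000000010001 = 17, so the value is -17.
(Equivalently: 4079 - 2^12 = 4079 - 4096 = -17.)

-17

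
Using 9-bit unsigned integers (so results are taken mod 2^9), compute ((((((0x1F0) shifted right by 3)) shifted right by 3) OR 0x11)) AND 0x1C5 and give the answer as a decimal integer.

5

0x1F0 = 111110000
→ shifted right by 3 → 000111110 = 62
→ shifted right by 3 → 000000111 = 7
0x11 = 000010001
→ OR → 000010111 = 23
0x1C5 = 111000101
→ AND → 000000101 = 5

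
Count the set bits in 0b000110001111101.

n = 110001111101
Count the 1s: 1 + 1 + 1 + 1 + 1 + 1 + 1 + 1 = 8

8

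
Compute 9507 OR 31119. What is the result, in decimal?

9507 = 010010100100011
31119 = 111100110001111
 OR → 111110110101111 = 32175

32175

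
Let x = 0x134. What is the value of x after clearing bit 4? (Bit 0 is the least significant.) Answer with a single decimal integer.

292

x = 100110100
bit 4 is currently 1; clear it via x & ~(1 << 4) = x & ~16
→ 100100100 = 292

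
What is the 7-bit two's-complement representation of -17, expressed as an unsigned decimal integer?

17 in 7 bits: 0010001
Invert: 1101110
Add 1:  1101111 = 111
(Check: 2^7 - 17 = 128 - 17 = 111.)

111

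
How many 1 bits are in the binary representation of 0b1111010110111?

10

n = 1111010110111
Count the 1s: 1 + 1 + 1 + 1 + 1 + 1 + 1 + 1 + 1 + 1 = 10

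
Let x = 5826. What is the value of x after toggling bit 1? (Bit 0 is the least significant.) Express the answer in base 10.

x = 01011011000010
bit 1 is currently 1; toggle it via x ^ (1 << 1) = x ^ 2
→ 01011011000000 = 5824

5824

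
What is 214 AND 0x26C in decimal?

214 = 0011010110
0x26C = 1001101100
AND → 0001000100 = 68

68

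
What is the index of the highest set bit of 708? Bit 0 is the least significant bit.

9

708 = 1011000100
The topmost 1 is at position 9 (since 2^9 = 512 ≤ 708 < 1024).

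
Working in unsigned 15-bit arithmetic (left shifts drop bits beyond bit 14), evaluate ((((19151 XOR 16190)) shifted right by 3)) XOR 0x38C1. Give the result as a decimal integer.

13951

19151 = 100101011001111
16190 = 011111100111110
→ XOR → 111010111110001 = 30193
→ shifted right by 3 → 000111010111110 = 3774
0x38C1 = 011100011000001
→ XOR → 011011001111111 = 13951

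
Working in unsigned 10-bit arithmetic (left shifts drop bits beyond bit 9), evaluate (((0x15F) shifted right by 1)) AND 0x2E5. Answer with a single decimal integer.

165

0x15F = 0101011111
→ shifted right by 1 → 0010101111 = 175
0x2E5 = 1011100101
→ AND → 0010100101 = 165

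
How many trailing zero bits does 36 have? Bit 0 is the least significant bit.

2

36 = 100100
Trailing zeros: 2, so the lowest set bit is bit 2 (value 4).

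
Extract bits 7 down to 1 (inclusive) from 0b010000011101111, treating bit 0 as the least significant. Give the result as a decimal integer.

119

v = 010000011101111
Shift right by 1: 01000001110111
Mask low 7 bits: 1110111 = 119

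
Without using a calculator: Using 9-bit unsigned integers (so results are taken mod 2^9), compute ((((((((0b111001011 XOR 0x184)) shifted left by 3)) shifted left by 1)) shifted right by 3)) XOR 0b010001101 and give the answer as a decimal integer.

0b111001011 = 111001011
0x184 = 110000100
→ XOR → 001001111 = 79
→ shifted left by 3 (mod 2^9) → 001111000 = 120
→ shifted left by 1 (mod 2^9) → 011110000 = 240
→ shifted right by 3 → 000011110 = 30
0b010001101 = 010001101
→ XOR → 010010011 = 147

147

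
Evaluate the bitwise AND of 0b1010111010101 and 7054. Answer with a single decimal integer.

a = 1010111010101
7054 = 1101110001110
AND → 1000110000100 = 4484

4484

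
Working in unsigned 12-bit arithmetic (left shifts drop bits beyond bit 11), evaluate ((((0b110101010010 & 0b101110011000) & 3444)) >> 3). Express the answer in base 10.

0b110101010010 = 110101010010
0b101110011000 = 101110011000
→ & → 100100010000 = 2320
3444 = 110101110100
→ & → 100100010000 = 2320
→ >> 3 → 000100100010 = 290

290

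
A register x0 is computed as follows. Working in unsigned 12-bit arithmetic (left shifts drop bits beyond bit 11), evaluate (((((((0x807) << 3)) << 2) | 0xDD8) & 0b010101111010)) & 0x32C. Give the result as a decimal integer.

0x807 = 100000000111
→ << 3 (mod 2^12) → 000000111000 = 56
→ << 2 (mod 2^12) → 000011100000 = 224
0xDD8 = 110111011000
→ | → 110111111000 = 3576
0b010101111010 = 010101111010
→ & → 010101111000 = 1400
0x32C = 001100101100
→ & → 000100101000 = 296

296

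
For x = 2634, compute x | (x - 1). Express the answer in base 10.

x = 101001001010 = 2634
x - 1 = 101001001001
OR    = 101001001011 = 2635
(x | (x - 1) sets all bits below the lowest set bit.)

2635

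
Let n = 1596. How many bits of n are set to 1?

1596 = 11000111100
Count the 1s: 1 + 1 + 1 + 1 + 1 + 1 = 6

6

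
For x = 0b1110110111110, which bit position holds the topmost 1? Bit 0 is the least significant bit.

12

0b1110110111110 = 1110110111110
The topmost 1 is at position 12 (since 2^12 = 4096 ≤ 7614 < 8192).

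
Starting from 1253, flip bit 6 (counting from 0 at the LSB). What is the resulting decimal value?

1189

x = 10011100101
bit 6 is currently 1; toggle it via x ^ (1 << 6) = x ^ 64
→ 10010100101 = 1189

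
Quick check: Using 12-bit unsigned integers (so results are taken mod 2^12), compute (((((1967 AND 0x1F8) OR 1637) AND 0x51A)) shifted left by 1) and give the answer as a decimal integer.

2576

1967 = 011110101111
0x1F8 = 000111111000
→ AND → 000110101000 = 424
1637 = 011001100101
→ OR → 011111101101 = 2029
0x51A = 010100011010
→ AND → 010100001000 = 1288
→ shifted left by 1 (mod 2^12) → 101000010000 = 2576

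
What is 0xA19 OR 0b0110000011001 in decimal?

3609

0xA19 = 101000011001
b = 110000011001
 OR → 111000011001 = 3609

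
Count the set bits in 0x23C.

0x23C = 1000111100
Count the 1s: 1 + 1 + 1 + 1 + 1 = 5

5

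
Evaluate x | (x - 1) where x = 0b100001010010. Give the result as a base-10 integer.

x = 100001010010 = 2130
x - 1 = 100001010001
OR    = 100001010011 = 2131
(x | (x - 1) sets all bits below the lowest set bit.)

2131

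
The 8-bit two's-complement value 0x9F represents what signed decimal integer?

pattern = 10011111 (MSB is 1 ⇒ negative)
Invert: 01100000, add 1 → 01100001 = 97, so the value is -97.
(Equivalently: 159 - 2^8 = 159 - 256 = -97.)

-97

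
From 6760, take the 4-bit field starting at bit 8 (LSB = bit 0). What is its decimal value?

10

v = 01101001101000
Shift right by 8: 011010
Mask low 4 bits: 1010 = 10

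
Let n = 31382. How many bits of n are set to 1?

9

31382 = 111101010010110
Count the 1s: 1 + 1 + 1 + 1 + 1 + 1 + 1 + 1 + 1 = 9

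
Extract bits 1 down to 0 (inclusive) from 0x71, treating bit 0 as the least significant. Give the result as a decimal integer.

v = 000001110001
Shift right by 0: 000001110001
Mask low 2 bits: 01 = 1

1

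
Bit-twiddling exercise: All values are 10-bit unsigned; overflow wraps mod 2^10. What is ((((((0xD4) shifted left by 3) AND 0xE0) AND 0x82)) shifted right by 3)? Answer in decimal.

0xD4 = 0011010100
→ shifted left by 3 (mod 2^10) → 1010100000 = 672
0xE0 = 0011100000
→ AND → 0010100000 = 160
0x82 = 0010000010
→ AND → 0010000000 = 128
→ shifted right by 3 → 0000010000 = 16

16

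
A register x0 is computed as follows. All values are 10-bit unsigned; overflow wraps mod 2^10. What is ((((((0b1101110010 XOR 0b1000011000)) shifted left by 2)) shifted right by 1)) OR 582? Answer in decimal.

0b1101110010 = 1101110010
0b1000011000 = 1000011000
→ XOR → 0101101010 = 362
→ shifted left by 2 (mod 2^10) → 0110101000 = 424
→ shifted right by 1 → 0011010100 = 212
582 = 1001000110
→ OR → 1011010110 = 726

726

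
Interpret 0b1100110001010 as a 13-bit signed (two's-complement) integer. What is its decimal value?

pattern = 1100110001010 (MSB is 1 ⇒ negative)
Invert: 0011001110101, add 1 → 0011001110110 = 1654, so the value is -1654.
(Equivalently: 6538 - 2^13 = 6538 - 8192 = -1654.)

-1654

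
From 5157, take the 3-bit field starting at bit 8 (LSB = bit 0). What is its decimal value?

v = 1010000100101
Shift right by 8: 10100
Mask low 3 bits: 100 = 4

4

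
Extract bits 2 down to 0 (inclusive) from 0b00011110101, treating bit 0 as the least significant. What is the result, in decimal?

v = 00011110101
Shift right by 0: 00011110101
Mask low 3 bits: 101 = 5

5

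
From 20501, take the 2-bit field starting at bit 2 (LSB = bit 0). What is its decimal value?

1

v = 101000000010101
Shift right by 2: 1010000000101
Mask low 2 bits: 01 = 1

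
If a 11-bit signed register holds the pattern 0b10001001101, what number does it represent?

-947

pattern = 10001001101 (MSB is 1 ⇒ negative)
Invert: 01110110010, add 1 → 01110110011 = 947, so the value is -947.
(Equivalently: 1101 - 2^11 = 1101 - 2048 = -947.)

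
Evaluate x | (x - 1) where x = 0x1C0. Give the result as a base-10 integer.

511

x = 111000000 = 448
x - 1 = 110111111
OR    = 111111111 = 511
(x | (x - 1) sets all bits below the lowest set bit.)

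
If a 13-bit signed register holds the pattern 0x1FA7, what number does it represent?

-89

pattern = 1111110100111 (MSB is 1 ⇒ negative)
Invert: 0000001011000, add 1 → 0000001011001 = 89, so the value is -89.
(Equivalently: 8103 - 2^13 = 8103 - 8192 = -89.)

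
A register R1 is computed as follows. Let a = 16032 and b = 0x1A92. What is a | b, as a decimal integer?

16032 = 11111010100000
0x1A92 = 01101010010010
 OR → 11111010110010 = 16050

16050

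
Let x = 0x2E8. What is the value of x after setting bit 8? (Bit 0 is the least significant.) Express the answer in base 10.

1000

x = 001011101000
bit 8 is currently 0; set it via x | (1 << 8) = x | 256
→ 001111101000 = 1000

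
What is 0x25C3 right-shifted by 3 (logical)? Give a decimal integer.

0x25C3 = 10010111000011
shift right by 3 → 00010010111000 = 1208
(equivalently, floor(9667 / 8))

1208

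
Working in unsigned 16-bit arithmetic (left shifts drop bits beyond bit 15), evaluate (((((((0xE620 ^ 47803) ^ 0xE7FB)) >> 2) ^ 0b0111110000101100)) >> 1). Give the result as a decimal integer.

0xE620 = 1110011000100000
47803 = 1011101010111011
→ ^ → 0101110010011011 = 23707
0xE7FB = 1110011111111011
→ ^ → 1011101101100000 = 47968
→ >> 2 → 0010111011011000 = 11992
0b0111110000101100 = 0111110000101100
→ ^ → 0101001011110100 = 21236
→ >> 1 → 0010100101111010 = 10618

10618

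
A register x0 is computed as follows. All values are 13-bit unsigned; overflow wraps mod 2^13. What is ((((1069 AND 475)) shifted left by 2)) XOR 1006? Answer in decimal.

970

1069 = 0010000101101
475 = 0000111011011
→ AND → 0000000001001 = 9
→ shifted left by 2 (mod 2^13) → 0000000100100 = 36
1006 = 0001111101110
→ XOR → 0001111001010 = 970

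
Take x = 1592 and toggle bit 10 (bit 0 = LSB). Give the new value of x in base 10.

x = 11000111000
bit 10 is currently 1; toggle it via x ^ (1 << 10) = x ^ 1024
→ 01000111000 = 568

568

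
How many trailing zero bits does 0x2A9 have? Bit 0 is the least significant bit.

0

0x2A9 = 1010101001
Trailing zeros: 0, so the lowest set bit is bit 0 (value 1).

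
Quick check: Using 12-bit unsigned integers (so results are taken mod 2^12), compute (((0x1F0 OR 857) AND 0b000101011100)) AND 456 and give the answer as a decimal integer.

0x1F0 = 000111110000
857 = 001101011001
→ OR → 001111111001 = 1017
0b000101011100 = 000101011100
→ AND → 000101011000 = 344
456 = 000111001000
→ AND → 000101001000 = 328

328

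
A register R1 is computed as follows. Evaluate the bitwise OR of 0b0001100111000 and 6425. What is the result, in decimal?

6969

a = 0001100111000
6425 = 1100100011001
 OR → 1101100111001 = 6969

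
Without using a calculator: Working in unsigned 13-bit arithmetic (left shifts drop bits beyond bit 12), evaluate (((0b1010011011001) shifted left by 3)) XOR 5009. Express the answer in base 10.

0b1010011011001 = 1010011011001
→ shifted left by 3 (mod 2^13) → 0011011001000 = 1736
5009 = 1001110010001
→ XOR → 1010101011001 = 5465

5465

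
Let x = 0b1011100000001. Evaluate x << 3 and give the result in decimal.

47112

x = 0001011100000001
shift left by 3 → 1011100000001000 = 47112
(equivalently, 5889 × 2^3 = 5889 × 8)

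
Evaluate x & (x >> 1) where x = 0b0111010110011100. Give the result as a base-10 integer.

x = 111010110011100 = 30108
x>>1 = 011101011001110
AND  = 011000010001100 = 12428
(x & (x >> 1) has a 1 wherever x has two consecutive 1 bits.)

12428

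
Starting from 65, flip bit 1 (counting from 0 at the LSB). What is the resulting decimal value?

67

x = 01000001
bit 1 is currently 0; toggle it via x ^ (1 << 1) = x ^ 2
→ 01000011 = 67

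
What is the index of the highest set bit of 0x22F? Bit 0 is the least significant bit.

0x22F = 1000101111
The topmost 1 is at position 9 (since 2^9 = 512 ≤ 559 < 1024).

9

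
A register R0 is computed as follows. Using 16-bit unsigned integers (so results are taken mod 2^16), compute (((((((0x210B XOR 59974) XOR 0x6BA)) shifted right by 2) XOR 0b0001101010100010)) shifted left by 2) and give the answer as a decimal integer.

0x210B = 0010000100001011
59974 = 1110101001000110
→ XOR → 1100101101001101 = 52045
0x6BA = 0000011010111010
→ XOR → 1100110111110111 = 52727
→ shifted right by 2 → 0011001101111101 = 13181
0b0001101010100010 = 0001101010100010
→ XOR → 0010100111011111 = 10719
→ shifted left by 2 (mod 2^16) → 1010011101111100 = 42876

42876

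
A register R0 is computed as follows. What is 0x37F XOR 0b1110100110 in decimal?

217

0x37F = 1101111111
b = 1110100110
XOR → 0011011001 = 217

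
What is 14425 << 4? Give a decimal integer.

230800

14425 = 000011100001011001
shift left by 4 → 111000010110010000 = 230800
(equivalently, 14425 × 2^4 = 14425 × 16)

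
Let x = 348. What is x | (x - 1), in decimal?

x = 101011100 = 348
x - 1 = 101011011
OR    = 101011111 = 351
(x | (x - 1) sets all bits below the lowest set bit.)

351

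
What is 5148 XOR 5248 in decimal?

156

5148 = 1010000011100
5248 = 1010010000000
XOR → 0000010011100 = 156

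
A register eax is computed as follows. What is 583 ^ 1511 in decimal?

583 = 01001000111
1511 = 10111100111
XOR → 11110100000 = 1952

1952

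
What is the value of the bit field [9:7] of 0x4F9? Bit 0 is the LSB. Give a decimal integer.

v = 10011111001
Shift right by 7: 1001
Mask low 3 bits: 001 = 1

1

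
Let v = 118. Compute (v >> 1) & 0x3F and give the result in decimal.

v = 01110110
Shift right by 1: 0111011
Mask low 6 bits: 111011 = 59

59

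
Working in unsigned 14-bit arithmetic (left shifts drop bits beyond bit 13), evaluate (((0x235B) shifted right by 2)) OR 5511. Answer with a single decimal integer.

7639

0x235B = 10001101011011
→ shifted right by 2 → 00100011010110 = 2262
5511 = 01010110000111
→ OR → 01110111010111 = 7639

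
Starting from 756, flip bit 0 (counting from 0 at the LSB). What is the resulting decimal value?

757

x = 01011110100
bit 0 is currently 0; toggle it via x ^ (1 << 0) = x ^ 1
→ 01011110101 = 757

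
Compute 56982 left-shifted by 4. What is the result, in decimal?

56982 = 00001101111010010110
shift left by 4 → 11011110100101100000 = 911712
(equivalently, 56982 × 2^4 = 56982 × 16)

911712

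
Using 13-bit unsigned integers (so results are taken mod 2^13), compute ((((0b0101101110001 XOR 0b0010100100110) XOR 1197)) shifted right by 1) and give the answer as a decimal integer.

1405

0b0101101110001 = 0101101110001
0b0010100100110 = 0010100100110
→ XOR → 0111001010111 = 3671
1197 = 0010010101101
→ XOR → 0101011111010 = 2810
→ shifted right by 1 → 0010101111101 = 1405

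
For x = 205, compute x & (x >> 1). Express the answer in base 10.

68

x = 11001101 = 205
x>>1 = 01100110
AND  = 01000100 = 68
(x & (x >> 1) has a 1 wherever x has two consecutive 1 bits.)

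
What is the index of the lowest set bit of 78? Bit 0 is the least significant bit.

78 = 1001110
Trailing zeros: 1, so the lowest set bit is bit 1 (value 2).

1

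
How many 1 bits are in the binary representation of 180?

180 = 10110100
Count the 1s: 1 + 1 + 1 + 1 = 4

4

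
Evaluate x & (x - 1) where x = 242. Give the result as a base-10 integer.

240

x = 11110010 = 242
x - 1 = 11110001
AND   = 11110000 = 240
(x & (x - 1) clears the lowest set bit of x.)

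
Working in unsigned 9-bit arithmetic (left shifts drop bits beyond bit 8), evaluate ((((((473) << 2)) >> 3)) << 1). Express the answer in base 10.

473 = 111011001
→ << 2 (mod 2^9) → 101100100 = 356
→ >> 3 → 000101100 = 44
→ << 1 (mod 2^9) → 001011000 = 88

88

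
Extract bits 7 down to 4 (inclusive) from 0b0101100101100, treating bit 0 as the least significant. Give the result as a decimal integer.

v = 0101100101100
Shift right by 4: 010110010
Mask low 4 bits: 0010 = 2

2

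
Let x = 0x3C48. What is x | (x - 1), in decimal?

15439

x = 11110001001000 = 15432
x - 1 = 11110001000111
OR    = 11110001001111 = 15439
(x | (x - 1) sets all bits below the lowest set bit.)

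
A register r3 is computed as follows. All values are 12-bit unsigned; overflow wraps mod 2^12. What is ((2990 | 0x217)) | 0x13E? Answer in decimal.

3007

2990 = 101110101110
0x217 = 001000010111
→ | → 101110111111 = 3007
0x13E = 000100111110
→ | → 101110111111 = 3007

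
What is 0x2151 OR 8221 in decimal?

8541

0x2151 = 10000101010001
8221 = 10000000011101
 OR → 10000101011101 = 8541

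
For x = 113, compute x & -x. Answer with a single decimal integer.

x = 1110001 = 113
-x (two's complement) = …0001111
AND   = 0000001 = 1
(x & -x isolates the lowest set bit of x.)

1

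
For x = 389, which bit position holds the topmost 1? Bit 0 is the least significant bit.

8

389 = 110000101
The topmost 1 is at position 8 (since 2^8 = 256 ≤ 389 < 512).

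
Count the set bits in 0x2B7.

7

0x2B7 = 1010110111
Count the 1s: 1 + 1 + 1 + 1 + 1 + 1 + 1 = 7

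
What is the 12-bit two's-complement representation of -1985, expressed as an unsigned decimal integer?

1985 in 12 bits: 011111000001
Invert: 100000111110
Add 1:  100000111111 = 2111
(Check: 2^12 - 1985 = 4096 - 1985 = 2111.)

2111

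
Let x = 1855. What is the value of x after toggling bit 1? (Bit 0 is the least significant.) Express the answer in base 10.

1853

x = 11100111111
bit 1 is currently 1; toggle it via x ^ (1 << 1) = x ^ 2
→ 11100111101 = 1853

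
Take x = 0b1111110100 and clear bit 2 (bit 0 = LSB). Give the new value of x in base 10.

x = 1111110100
bit 2 is currently 1; clear it via x & ~(1 << 2) = x & ~4
→ 1111110000 = 1008

1008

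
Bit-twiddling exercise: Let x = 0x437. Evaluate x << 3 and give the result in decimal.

0x437 = 00010000110111
shift left by 3 → 10000110111000 = 8632
(equivalently, 1079 × 2^3 = 1079 × 8)

8632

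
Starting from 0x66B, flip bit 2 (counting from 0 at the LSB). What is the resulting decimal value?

x = 0011001101011
bit 2 is currently 0; toggle it via x ^ (1 << 2) = x ^ 4
→ 0011001101111 = 1647

1647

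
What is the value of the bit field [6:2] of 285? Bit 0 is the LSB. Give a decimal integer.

v = 100011101
Shift right by 2: 1000111
Mask low 5 bits: 00111 = 7

7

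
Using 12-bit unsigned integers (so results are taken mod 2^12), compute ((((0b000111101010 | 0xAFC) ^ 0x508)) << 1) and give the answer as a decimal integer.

0b000111101010 = 000111101010
0xAFC = 101011111100
→ | → 101111111110 = 3070
0x508 = 010100001000
→ ^ → 111011110110 = 3830
→ << 1 (mod 2^12) → 110111101100 = 3564

3564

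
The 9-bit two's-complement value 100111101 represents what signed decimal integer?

-195

pattern = 100111101 (MSB is 1 ⇒ negative)
Invert: 011000010, add 1 → 011000011 = 195, so the value is -195.
(Equivalently: 317 - 2^9 = 317 - 512 = -195.)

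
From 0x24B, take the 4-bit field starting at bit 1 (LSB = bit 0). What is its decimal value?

5

v = 1001001011
Shift right by 1: 100100101
Mask low 4 bits: 0101 = 5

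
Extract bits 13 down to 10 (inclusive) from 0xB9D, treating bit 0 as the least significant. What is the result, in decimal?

v = 00101110011101
Shift right by 10: 0010
Mask low 4 bits: 0010 = 2

2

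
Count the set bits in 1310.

1310 = 10100011110
Count the 1s: 1 + 1 + 1 + 1 + 1 + 1 = 6

6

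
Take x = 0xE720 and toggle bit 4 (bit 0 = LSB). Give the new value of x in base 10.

x = 1110011100100000
bit 4 is currently 0; toggle it via x ^ (1 << 4) = x ^ 16
→ 1110011100110000 = 59184

59184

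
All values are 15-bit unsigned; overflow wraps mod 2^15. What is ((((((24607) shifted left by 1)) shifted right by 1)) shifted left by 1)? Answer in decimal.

24607 = 110000000011111
→ shifted left by 1 (mod 2^15) → 100000000111110 = 16446
→ shifted right by 1 → 010000000011111 = 8223
→ shifted left by 1 (mod 2^15) → 100000000111110 = 16446

16446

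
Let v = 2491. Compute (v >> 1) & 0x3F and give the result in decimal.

29

v = 00100110111011
Shift right by 1: 0010011011101
Mask low 6 bits: 011101 = 29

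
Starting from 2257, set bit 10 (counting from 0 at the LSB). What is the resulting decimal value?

x = 0100011010001
bit 10 is currently 0; set it via x | (1 << 10) = x | 1024
→ 0110011010001 = 3281

3281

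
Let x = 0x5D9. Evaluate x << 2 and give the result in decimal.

0x5D9 = 0010111011001
shift left by 2 → 1011101100100 = 5988
(equivalently, 1497 × 2^2 = 1497 × 4)

5988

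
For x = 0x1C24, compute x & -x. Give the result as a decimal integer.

x = 1110000100100 = 7204
-x (two's complement) = …0001111011100
AND   = 0000000000100 = 4
(x & -x isolates the lowest set bit of x.)

4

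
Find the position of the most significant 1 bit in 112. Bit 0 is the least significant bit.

6

112 = 1110000
The topmost 1 is at position 6 (since 2^6 = 64 ≤ 112 < 128).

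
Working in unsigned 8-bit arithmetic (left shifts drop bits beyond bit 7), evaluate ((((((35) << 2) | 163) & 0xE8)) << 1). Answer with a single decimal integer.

80

35 = 00100011
→ << 2 (mod 2^8) → 10001100 = 140
163 = 10100011
→ | → 10101111 = 175
0xE8 = 11101000
→ & → 10101000 = 168
→ << 1 (mod 2^8) → 01010000 = 80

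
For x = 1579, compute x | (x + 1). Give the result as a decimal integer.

1583

x = 11000101011 = 1579
x + 1 = 11000101100
OR    = 11000101111 = 1583
(x | (x + 1) sets the lowest cleared bit.)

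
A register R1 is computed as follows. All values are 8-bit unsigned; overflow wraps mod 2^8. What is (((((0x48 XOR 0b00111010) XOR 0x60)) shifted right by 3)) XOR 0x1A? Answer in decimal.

24

0x48 = 01001000
0b00111010 = 00111010
→ XOR → 01110010 = 114
0x60 = 01100000
→ XOR → 00010010 = 18
→ shifted right by 3 → 00000010 = 2
0x1A = 00011010
→ XOR → 00011000 = 24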